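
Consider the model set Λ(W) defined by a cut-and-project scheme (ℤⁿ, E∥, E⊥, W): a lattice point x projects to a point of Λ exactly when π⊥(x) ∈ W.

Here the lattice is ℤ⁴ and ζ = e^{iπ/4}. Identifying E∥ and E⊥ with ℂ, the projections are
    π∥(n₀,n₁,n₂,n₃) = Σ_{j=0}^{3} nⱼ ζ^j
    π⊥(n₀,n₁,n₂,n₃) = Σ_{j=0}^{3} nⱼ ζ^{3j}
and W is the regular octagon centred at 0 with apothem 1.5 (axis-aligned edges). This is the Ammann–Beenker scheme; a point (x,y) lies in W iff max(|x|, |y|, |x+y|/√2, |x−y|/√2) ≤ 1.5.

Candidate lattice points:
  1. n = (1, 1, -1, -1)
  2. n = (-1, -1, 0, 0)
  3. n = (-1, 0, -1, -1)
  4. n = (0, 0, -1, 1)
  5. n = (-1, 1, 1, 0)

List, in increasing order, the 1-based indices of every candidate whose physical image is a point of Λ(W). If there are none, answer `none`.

1, 2

π⊥(n) = n₀ + n₁ζ³ + n₂ζ⁶ + n₃ζ⁹ where ζ = e^{iπ/4}.
#1 (1, 1, -1, -1): internal (-0.414214, 1.000000); octagon support 1.000000 vs apothem 1.5 → ∈ W
#2 (-1, -1, 0, 0): internal (-0.292893, -0.707107); octagon support 0.707107 vs apothem 1.5 → ∈ W
#3 (-1, 0, -1, -1): internal (-1.707107, 0.292893); octagon support 1.707107 vs apothem 1.5 → ∉ W
#4 (0, 0, -1, 1): internal (0.707107, 1.707107); octagon support 1.707107 vs apothem 1.5 → ∉ W
#5 (-1, 1, 1, 0): internal (-1.707107, -0.292893); octagon support 1.707107 vs apothem 1.5 → ∉ W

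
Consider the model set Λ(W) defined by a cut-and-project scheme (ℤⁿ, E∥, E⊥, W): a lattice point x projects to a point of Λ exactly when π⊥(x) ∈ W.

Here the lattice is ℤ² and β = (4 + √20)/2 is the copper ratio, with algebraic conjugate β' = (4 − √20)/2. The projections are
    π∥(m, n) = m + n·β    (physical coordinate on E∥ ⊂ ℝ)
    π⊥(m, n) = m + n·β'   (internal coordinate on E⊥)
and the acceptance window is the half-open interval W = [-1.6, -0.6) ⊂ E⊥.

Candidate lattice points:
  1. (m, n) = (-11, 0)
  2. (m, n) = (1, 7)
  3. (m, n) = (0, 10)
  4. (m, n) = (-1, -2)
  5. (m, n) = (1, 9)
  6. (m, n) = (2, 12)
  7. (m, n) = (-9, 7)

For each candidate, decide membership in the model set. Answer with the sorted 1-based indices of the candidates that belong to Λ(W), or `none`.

Numerically β ≈ 4.23607 and β' = −1/β ≈ -0.23607.
candidate 1: (m,n)=(-11,0) → π∥ = -11+0·β ≈ -11.00000, π⊥ = -11+0·β' ≈ -11.00000 ∉ [-1.6, -0.6) ⇒ out
candidate 2: (m,n)=(1,7) → π∥ = 1+7·β ≈ 30.65248, π⊥ = 1+7·β' ≈ -0.65248 ∈ [-1.6, -0.6) ⇒ IN Λ
candidate 3: (m,n)=(0,10) → π∥ = 0+10·β ≈ 42.36068, π⊥ = 0+10·β' ≈ -2.36068 ∉ [-1.6, -0.6) ⇒ out
candidate 4: (m,n)=(-1,-2) → π∥ = -1-2·β ≈ -9.47214, π⊥ = -1-2·β' ≈ -0.52786 ∉ [-1.6, -0.6) ⇒ out
candidate 5: (m,n)=(1,9) → π∥ = 1+9·β ≈ 39.12461, π⊥ = 1+9·β' ≈ -1.12461 ∈ [-1.6, -0.6) ⇒ IN Λ
candidate 6: (m,n)=(2,12) → π∥ = 2+12·β ≈ 52.83282, π⊥ = 2+12·β' ≈ -0.83282 ∈ [-1.6, -0.6) ⇒ IN Λ
candidate 7: (m,n)=(-9,7) → π∥ = -9+7·β ≈ 20.65248, π⊥ = -9+7·β' ≈ -10.65248 ∉ [-1.6, -0.6) ⇒ out

2, 5, 6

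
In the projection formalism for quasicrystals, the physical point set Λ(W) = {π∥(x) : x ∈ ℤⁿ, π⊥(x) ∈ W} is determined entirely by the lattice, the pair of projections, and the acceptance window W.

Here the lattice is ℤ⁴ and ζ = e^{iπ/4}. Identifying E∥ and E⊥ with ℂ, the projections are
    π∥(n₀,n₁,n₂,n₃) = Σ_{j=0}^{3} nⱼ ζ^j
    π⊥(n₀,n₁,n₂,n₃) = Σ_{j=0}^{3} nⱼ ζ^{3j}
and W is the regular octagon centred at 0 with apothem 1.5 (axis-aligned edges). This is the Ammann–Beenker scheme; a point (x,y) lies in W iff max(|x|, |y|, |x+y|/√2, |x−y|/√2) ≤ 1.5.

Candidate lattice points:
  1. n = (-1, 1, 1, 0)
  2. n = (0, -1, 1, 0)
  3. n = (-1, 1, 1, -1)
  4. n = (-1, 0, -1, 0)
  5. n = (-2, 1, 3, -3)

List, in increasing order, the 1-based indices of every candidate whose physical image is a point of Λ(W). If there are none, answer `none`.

π⊥(n) = n₀ + n₁ζ³ + n₂ζ⁶ + n₃ζ⁹ where ζ = e^{iπ/4}.
candidate 1: n = (-1, 1, 1, 0) → π⊥ ≈ (-1.70711, -0.29289); max(|x|,|y|,|x±y|/√2) = 1.70711 > 1.5 ⇒ ∉ W
candidate 2: n = (0, -1, 1, 0) → π⊥ ≈ (+0.70711, -1.70711); max(|x|,|y|,|x±y|/√2) = 1.70711 > 1.5 ⇒ ∉ W
candidate 3: n = (-1, 1, 1, -1) → π⊥ ≈ (-2.41421, -1.00000); max(|x|,|y|,|x±y|/√2) = 2.41421 > 1.5 ⇒ ∉ W
candidate 4: n = (-1, 0, -1, 0) → π⊥ ≈ (-1.00000, +1.00000); max(|x|,|y|,|x±y|/√2) = 1.41421 ≤ 1.5 ⇒ ∈ W
candidate 5: n = (-2, 1, 3, -3) → π⊥ ≈ (-4.82843, -4.41421); max(|x|,|y|,|x±y|/√2) = 6.53553 > 1.5 ⇒ ∉ W

4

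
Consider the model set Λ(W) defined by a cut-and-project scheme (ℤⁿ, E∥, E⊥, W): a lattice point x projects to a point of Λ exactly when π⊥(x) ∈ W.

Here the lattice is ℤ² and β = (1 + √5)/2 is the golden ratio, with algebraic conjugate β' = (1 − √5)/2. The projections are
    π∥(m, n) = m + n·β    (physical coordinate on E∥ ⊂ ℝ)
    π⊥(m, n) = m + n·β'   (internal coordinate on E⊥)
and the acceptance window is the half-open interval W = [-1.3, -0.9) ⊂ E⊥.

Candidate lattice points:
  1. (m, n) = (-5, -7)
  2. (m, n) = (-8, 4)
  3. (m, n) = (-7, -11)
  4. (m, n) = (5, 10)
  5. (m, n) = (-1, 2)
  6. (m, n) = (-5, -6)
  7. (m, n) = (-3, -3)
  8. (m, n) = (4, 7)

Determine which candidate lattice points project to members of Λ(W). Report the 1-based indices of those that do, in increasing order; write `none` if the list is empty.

4, 6, 7

Numerically β ≈ 1.6180 and β' = −1/β ≈ -0.6180.
candidate 1: (m,n)=(-5,-7) → π∥ = -5-7·β ≈ -16.3262, π⊥ = -5-7·β' ≈ -0.6738 ∉ [-1.3, -0.9) ⇒ out
candidate 2: (m,n)=(-8,4) → π∥ = -8+4·β ≈ -1.5279, π⊥ = -8+4·β' ≈ -10.4721 ∉ [-1.3, -0.9) ⇒ out
candidate 3: (m,n)=(-7,-11) → π∥ = -7-11·β ≈ -24.7984, π⊥ = -7-11·β' ≈ -0.2016 ∉ [-1.3, -0.9) ⇒ out
candidate 4: (m,n)=(5,10) → π∥ = 5+10·β ≈ 21.1803, π⊥ = 5+10·β' ≈ -1.1803 ∈ [-1.3, -0.9) ⇒ IN Λ
candidate 5: (m,n)=(-1,2) → π∥ = -1+2·β ≈ 2.2361, π⊥ = -1+2·β' ≈ -2.2361 ∉ [-1.3, -0.9) ⇒ out
candidate 6: (m,n)=(-5,-6) → π∥ = -5-6·β ≈ -14.7082, π⊥ = -5-6·β' ≈ -1.2918 ∈ [-1.3, -0.9) ⇒ IN Λ
candidate 7: (m,n)=(-3,-3) → π∥ = -3-3·β ≈ -7.8541, π⊥ = -3-3·β' ≈ -1.1459 ∈ [-1.3, -0.9) ⇒ IN Λ
candidate 8: (m,n)=(4,7) → π∥ = 4+7·β ≈ 15.3262, π⊥ = 4+7·β' ≈ -0.3262 ∉ [-1.3, -0.9) ⇒ out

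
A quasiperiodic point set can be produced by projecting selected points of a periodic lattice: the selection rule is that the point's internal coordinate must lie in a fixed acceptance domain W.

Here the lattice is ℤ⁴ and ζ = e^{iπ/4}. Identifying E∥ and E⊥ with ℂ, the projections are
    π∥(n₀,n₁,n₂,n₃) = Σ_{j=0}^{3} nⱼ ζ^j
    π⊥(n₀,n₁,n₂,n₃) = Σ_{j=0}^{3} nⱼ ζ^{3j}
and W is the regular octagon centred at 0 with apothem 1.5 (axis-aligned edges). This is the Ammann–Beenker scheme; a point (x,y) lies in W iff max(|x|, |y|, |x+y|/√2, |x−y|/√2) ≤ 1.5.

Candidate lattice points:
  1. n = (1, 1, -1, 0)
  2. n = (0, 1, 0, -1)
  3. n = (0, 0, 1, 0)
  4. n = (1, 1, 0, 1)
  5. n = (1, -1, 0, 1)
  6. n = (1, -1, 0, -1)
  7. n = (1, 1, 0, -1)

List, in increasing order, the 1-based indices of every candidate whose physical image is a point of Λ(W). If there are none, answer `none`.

With ζ = e^{iπ/4} the internal vectors are ζ^0,ζ^3,ζ^6,ζ^9.
candidate 1: n = (1, 1, -1, 0) → π⊥ ≈ (+0.292893, +1.707107); max(|x|,|y|,|x±y|/√2) = 1.707107 > 1.5 ⇒ ∉ W
candidate 2: n = (0, 1, 0, -1) → π⊥ ≈ (-1.414214, +0.000000); max(|x|,|y|,|x±y|/√2) = 1.414214 ≤ 1.5 ⇒ ∈ W
candidate 3: n = (0, 0, 1, 0) → π⊥ ≈ (+0.000000, -1.000000); max(|x|,|y|,|x±y|/√2) = 1.000000 ≤ 1.5 ⇒ ∈ W
candidate 4: n = (1, 1, 0, 1) → π⊥ ≈ (+1.000000, +1.414214); max(|x|,|y|,|x±y|/√2) = 1.707107 > 1.5 ⇒ ∉ W
candidate 5: n = (1, -1, 0, 1) → π⊥ ≈ (+2.414214, +0.000000); max(|x|,|y|,|x±y|/√2) = 2.414214 > 1.5 ⇒ ∉ W
candidate 6: n = (1, -1, 0, -1) → π⊥ ≈ (+1.000000, -1.414214); max(|x|,|y|,|x±y|/√2) = 1.707107 > 1.5 ⇒ ∉ W
candidate 7: n = (1, 1, 0, -1) → π⊥ ≈ (-0.414214, +0.000000); max(|x|,|y|,|x±y|/√2) = 0.414214 ≤ 1.5 ⇒ ∈ W

2, 3, 7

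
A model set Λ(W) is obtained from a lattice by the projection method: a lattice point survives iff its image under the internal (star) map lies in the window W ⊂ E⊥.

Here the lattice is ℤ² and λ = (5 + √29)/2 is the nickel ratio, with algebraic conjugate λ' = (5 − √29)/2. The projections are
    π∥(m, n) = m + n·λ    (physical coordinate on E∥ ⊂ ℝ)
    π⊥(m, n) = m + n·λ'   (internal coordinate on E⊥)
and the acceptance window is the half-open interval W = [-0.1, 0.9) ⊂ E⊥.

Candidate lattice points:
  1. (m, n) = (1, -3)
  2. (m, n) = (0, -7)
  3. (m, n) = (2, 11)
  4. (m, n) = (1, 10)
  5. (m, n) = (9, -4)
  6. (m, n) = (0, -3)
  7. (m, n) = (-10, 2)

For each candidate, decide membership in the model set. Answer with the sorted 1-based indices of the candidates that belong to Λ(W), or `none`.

6

Compute λ' = (5−√29)/2 = -0.1926, so π⊥(m,n) = m -0.1926·n.
[1] lift (1,-3): star map gives 1.5777; window check -0.1 ≤ 1.5777 < 0.9 is false → out
[2] lift (0,-7): star map gives 1.3481; window check -0.1 ≤ 1.3481 < 0.9 is false → out
[3] lift (2,11): star map gives -0.1184; window check -0.1 ≤ -0.1184 < 0.9 is false → out
[4] lift (1,10): star map gives -0.9258; window check -0.1 ≤ -0.9258 < 0.9 is false → out
[5] lift (9,-4): star map gives 9.7703; window check -0.1 ≤ 9.7703 < 0.9 is false → out
[6] lift (0,-3): star map gives 0.5777; window check -0.1 ≤ 0.5777 < 0.9 is true → IN Λ
[7] lift (-10,2): star map gives -10.3852; window check -0.1 ≤ -10.3852 < 0.9 is false → out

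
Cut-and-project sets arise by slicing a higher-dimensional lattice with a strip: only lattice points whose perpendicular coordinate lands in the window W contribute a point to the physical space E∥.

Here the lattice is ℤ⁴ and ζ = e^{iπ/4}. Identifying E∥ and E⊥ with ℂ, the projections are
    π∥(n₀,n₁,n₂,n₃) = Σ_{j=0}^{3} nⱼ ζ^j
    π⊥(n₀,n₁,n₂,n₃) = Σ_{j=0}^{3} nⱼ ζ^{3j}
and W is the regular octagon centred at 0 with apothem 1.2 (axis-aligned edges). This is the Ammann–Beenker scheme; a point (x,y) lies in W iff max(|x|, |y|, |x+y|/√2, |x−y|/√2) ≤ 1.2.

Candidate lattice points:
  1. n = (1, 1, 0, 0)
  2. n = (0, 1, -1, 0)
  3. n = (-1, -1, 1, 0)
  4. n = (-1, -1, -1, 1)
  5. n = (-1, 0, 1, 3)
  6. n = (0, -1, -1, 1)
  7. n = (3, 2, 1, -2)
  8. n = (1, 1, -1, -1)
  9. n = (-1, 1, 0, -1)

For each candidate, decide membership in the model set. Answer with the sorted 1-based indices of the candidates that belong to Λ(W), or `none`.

π⊥(n) = n₀ + n₁ζ³ + n₂ζ⁶ + n₃ζ⁹ where ζ = e^{iπ/4}.
candidate 1: n = (1, 1, 0, 0) → π⊥ ≈ (+0.292893, +0.707107); max(|x|,|y|,|x±y|/√2) = 0.707107 ≤ 1.2 ⇒ ∈ W
candidate 2: n = (0, 1, -1, 0) → π⊥ ≈ (-0.707107, +1.707107); max(|x|,|y|,|x±y|/√2) = 1.707107 > 1.2 ⇒ ∉ W
candidate 3: n = (-1, -1, 1, 0) → π⊥ ≈ (-0.292893, -1.707107); max(|x|,|y|,|x±y|/√2) = 1.707107 > 1.2 ⇒ ∉ W
candidate 4: n = (-1, -1, -1, 1) → π⊥ ≈ (+0.414214, +1.000000); max(|x|,|y|,|x±y|/√2) = 1.000000 ≤ 1.2 ⇒ ∈ W
candidate 5: n = (-1, 0, 1, 3) → π⊥ ≈ (+1.121320, +1.121320); max(|x|,|y|,|x±y|/√2) = 1.585786 > 1.2 ⇒ ∉ W
candidate 6: n = (0, -1, -1, 1) → π⊥ ≈ (+1.414214, +1.000000); max(|x|,|y|,|x±y|/√2) = 1.707107 > 1.2 ⇒ ∉ W
candidate 7: n = (3, 2, 1, -2) → π⊥ ≈ (+0.171573, -1.000000); max(|x|,|y|,|x±y|/√2) = 1.000000 ≤ 1.2 ⇒ ∈ W
candidate 8: n = (1, 1, -1, -1) → π⊥ ≈ (-0.414214, +1.000000); max(|x|,|y|,|x±y|/√2) = 1.000000 ≤ 1.2 ⇒ ∈ W
candidate 9: n = (-1, 1, 0, -1) → π⊥ ≈ (-2.414214, +0.000000); max(|x|,|y|,|x±y|/√2) = 2.414214 > 1.2 ⇒ ∉ W

1, 4, 7, 8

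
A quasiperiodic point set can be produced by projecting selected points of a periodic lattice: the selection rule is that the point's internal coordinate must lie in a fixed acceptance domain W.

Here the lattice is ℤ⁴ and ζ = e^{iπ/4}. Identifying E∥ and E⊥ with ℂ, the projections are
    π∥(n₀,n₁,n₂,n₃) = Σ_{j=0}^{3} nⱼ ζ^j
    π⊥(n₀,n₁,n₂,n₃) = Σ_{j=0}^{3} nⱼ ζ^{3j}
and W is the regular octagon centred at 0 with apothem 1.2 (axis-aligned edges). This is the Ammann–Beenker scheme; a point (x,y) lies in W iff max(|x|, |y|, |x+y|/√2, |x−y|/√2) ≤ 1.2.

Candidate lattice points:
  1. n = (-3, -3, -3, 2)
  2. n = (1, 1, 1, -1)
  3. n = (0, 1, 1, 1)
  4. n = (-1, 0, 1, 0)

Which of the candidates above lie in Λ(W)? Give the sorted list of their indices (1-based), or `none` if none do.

Internal map: ζ^{3j} for j=0..3 gives (1,0), (−√2/2,√2/2), (0,−1), (√2/2,√2/2).
candidate 1: n = (-3, -3, -3, 2) → π⊥ ≈ (+0.53553, +2.29289); max(|x|,|y|,|x±y|/√2) = 2.29289 > 1.2 ⇒ ∉ W
candidate 2: n = (1, 1, 1, -1) → π⊥ ≈ (-0.41421, -1.00000); max(|x|,|y|,|x±y|/√2) = 1.00000 ≤ 1.2 ⇒ ∈ W
candidate 3: n = (0, 1, 1, 1) → π⊥ ≈ (+0.00000, +0.41421); max(|x|,|y|,|x±y|/√2) = 0.41421 ≤ 1.2 ⇒ ∈ W
candidate 4: n = (-1, 0, 1, 0) → π⊥ ≈ (-1.00000, -1.00000); max(|x|,|y|,|x±y|/√2) = 1.41421 > 1.2 ⇒ ∉ W

2, 3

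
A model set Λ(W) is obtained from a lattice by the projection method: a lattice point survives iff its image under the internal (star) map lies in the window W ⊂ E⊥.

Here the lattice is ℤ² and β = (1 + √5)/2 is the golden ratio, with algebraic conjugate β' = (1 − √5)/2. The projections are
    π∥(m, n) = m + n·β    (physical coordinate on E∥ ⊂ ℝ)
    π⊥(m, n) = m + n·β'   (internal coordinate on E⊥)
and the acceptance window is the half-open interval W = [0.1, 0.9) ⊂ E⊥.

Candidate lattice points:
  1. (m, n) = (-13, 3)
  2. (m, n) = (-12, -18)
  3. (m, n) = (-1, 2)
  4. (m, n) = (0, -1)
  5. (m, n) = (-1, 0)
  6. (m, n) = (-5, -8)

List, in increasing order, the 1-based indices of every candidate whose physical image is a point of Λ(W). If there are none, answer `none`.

4

Numerically β ≈ 1.618034 and β' = −1/β ≈ -0.618034.
candidate 1: (m,n)=(-13,3) → π∥ = -13+3·β ≈ -8.145898, π⊥ = -13+3·β' ≈ -14.854102 ∉ [0.1, 0.9) ⇒ out
candidate 2: (m,n)=(-12,-18) → π∥ = -12-18·β ≈ -41.124612, π⊥ = -12-18·β' ≈ -0.875388 ∉ [0.1, 0.9) ⇒ out
candidate 3: (m,n)=(-1,2) → π∥ = -1+2·β ≈ 2.236068, π⊥ = -1+2·β' ≈ -2.236068 ∉ [0.1, 0.9) ⇒ out
candidate 4: (m,n)=(0,-1) → π∥ = 0-1·β ≈ -1.618034, π⊥ = 0-1·β' ≈ 0.618034 ∈ [0.1, 0.9) ⇒ IN Λ
candidate 5: (m,n)=(-1,0) → π∥ = -1+0·β ≈ -1.000000, π⊥ = -1+0·β' ≈ -1.000000 ∉ [0.1, 0.9) ⇒ out
candidate 6: (m,n)=(-5,-8) → π∥ = -5-8·β ≈ -17.944272, π⊥ = -5-8·β' ≈ -0.055728 ∉ [0.1, 0.9) ⇒ out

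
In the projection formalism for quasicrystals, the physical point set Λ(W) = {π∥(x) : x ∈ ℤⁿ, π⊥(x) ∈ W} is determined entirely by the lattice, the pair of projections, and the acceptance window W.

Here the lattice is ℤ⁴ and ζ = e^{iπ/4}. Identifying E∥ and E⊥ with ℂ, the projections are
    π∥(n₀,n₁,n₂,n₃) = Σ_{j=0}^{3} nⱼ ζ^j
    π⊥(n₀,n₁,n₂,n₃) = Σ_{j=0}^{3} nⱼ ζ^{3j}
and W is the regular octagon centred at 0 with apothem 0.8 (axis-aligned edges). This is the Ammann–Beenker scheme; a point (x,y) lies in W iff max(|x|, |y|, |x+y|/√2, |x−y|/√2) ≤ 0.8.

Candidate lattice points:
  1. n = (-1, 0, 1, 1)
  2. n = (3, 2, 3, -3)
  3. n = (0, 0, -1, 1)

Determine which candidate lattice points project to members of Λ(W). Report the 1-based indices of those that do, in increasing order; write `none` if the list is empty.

1

With ζ = e^{iπ/4} the internal vectors are ζ^0,ζ^3,ζ^6,ζ^9.
candidate 1: n = (-1, 0, 1, 1) → π⊥ ≈ (-0.292893, -0.292893); max(|x|,|y|,|x±y|/√2) = 0.414214 ≤ 0.8 ⇒ ∈ W
candidate 2: n = (3, 2, 3, -3) → π⊥ ≈ (-0.535534, -3.707107); max(|x|,|y|,|x±y|/√2) = 3.707107 > 0.8 ⇒ ∉ W
candidate 3: n = (0, 0, -1, 1) → π⊥ ≈ (+0.707107, +1.707107); max(|x|,|y|,|x±y|/√2) = 1.707107 > 0.8 ⇒ ∉ W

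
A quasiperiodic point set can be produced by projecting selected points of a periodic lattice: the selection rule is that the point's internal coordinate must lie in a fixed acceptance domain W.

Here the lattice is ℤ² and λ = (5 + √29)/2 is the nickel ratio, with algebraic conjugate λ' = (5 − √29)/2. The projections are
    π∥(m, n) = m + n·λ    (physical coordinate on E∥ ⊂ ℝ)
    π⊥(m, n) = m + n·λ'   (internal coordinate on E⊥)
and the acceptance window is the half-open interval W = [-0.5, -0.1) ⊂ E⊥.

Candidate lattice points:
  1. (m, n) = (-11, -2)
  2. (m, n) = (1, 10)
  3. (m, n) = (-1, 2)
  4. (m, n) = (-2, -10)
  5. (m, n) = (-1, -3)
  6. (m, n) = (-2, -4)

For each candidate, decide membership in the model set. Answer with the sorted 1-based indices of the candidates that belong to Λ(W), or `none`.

5

Numerically λ ≈ 5.19258 and λ' = −1/λ ≈ -0.19258.
candidate 1: (m,n)=(-11,-2) → π∥ = -11-2·λ ≈ -21.38516, π⊥ = -11-2·λ' ≈ -10.61484 ∉ [-0.5, -0.1) ⇒ out
candidate 2: (m,n)=(1,10) → π∥ = 1+10·λ ≈ 52.92582, π⊥ = 1+10·λ' ≈ -0.92582 ∉ [-0.5, -0.1) ⇒ out
candidate 3: (m,n)=(-1,2) → π∥ = -1+2·λ ≈ 9.38516, π⊥ = -1+2·λ' ≈ -1.38516 ∉ [-0.5, -0.1) ⇒ out
candidate 4: (m,n)=(-2,-10) → π∥ = -2-10·λ ≈ -53.92582, π⊥ = -2-10·λ' ≈ -0.07418 ∉ [-0.5, -0.1) ⇒ out
candidate 5: (m,n)=(-1,-3) → π∥ = -1-3·λ ≈ -16.57775, π⊥ = -1-3·λ' ≈ -0.42225 ∈ [-0.5, -0.1) ⇒ IN Λ
candidate 6: (m,n)=(-2,-4) → π∥ = -2-4·λ ≈ -22.77033, π⊥ = -2-4·λ' ≈ -1.22967 ∉ [-0.5, -0.1) ⇒ out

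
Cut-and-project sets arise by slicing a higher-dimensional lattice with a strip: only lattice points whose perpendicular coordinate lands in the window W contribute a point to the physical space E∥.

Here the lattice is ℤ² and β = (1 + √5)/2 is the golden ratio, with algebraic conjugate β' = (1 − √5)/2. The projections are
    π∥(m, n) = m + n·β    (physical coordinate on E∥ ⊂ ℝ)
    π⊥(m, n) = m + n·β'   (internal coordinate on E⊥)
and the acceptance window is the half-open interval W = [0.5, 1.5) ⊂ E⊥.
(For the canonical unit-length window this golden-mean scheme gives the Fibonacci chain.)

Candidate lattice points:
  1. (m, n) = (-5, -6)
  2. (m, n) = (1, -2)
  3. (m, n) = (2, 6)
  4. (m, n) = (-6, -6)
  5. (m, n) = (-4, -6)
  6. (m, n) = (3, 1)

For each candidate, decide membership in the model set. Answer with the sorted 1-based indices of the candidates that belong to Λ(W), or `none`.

none

Numerically β ≈ 1.618034 and β' = −1/β ≈ -0.618034.
[1] lift (-5,-6): star map gives -1.291796; window check 0.5 ≤ -1.291796 < 1.5 is false → out
[2] lift (1,-2): star map gives 2.236068; window check 0.5 ≤ 2.236068 < 1.5 is false → out
[3] lift (2,6): star map gives -1.708204; window check 0.5 ≤ -1.708204 < 1.5 is false → out
[4] lift (-6,-6): star map gives -2.291796; window check 0.5 ≤ -2.291796 < 1.5 is false → out
[5] lift (-4,-6): star map gives -0.291796; window check 0.5 ≤ -0.291796 < 1.5 is false → out
[6] lift (3,1): star map gives 2.381966; window check 0.5 ≤ 2.381966 < 1.5 is false → out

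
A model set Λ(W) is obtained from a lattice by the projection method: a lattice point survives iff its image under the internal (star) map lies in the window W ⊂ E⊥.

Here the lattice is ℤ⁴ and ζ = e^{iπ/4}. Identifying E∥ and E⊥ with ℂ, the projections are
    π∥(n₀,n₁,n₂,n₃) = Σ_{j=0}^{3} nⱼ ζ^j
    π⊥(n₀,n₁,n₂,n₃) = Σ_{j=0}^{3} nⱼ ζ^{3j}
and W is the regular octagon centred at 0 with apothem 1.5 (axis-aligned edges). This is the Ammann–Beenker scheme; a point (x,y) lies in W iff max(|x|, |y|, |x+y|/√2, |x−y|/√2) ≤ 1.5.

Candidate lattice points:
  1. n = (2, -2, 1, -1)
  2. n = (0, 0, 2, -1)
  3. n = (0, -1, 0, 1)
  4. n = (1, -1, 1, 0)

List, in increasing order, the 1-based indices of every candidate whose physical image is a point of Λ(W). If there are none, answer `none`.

Internal map: ζ^{3j} for j=0..3 gives (1,0), (−√2/2,√2/2), (0,−1), (√2/2,√2/2).
#1 (2, -2, 1, -1): internal (2.707107, -3.121320); octagon support 4.121320 vs apothem 1.5 → ∉ W
#2 (0, 0, 2, -1): internal (-0.707107, -2.707107); octagon support 2.707107 vs apothem 1.5 → ∉ W
#3 (0, -1, 0, 1): internal (1.414214, 0.000000); octagon support 1.414214 vs apothem 1.5 → ∈ W
#4 (1, -1, 1, 0): internal (1.707107, -1.707107); octagon support 2.414214 vs apothem 1.5 → ∉ W

3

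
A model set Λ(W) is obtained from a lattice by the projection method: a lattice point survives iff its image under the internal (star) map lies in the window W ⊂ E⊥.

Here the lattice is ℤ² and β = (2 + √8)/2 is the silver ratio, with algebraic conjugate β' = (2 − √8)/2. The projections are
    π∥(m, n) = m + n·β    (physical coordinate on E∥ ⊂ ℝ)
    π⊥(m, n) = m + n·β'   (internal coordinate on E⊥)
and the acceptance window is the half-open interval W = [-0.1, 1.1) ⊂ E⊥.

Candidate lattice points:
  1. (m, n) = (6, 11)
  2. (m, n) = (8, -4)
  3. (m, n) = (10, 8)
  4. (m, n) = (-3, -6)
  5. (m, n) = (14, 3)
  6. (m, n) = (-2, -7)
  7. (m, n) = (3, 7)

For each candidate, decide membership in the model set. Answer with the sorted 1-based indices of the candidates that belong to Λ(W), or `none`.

6, 7

Compute β' = (2−√8)/2 = -0.41421, so π⊥(m,n) = m -0.41421·n.
#1 (6,11): internal coord 6 + (11)·β' = +1.44365; +1.44365 ∉ [-0.1, 1.1) → out
#2 (8,-4): internal coord 8 + (-4)·β' = +9.65685; +9.65685 ∉ [-0.1, 1.1) → out
#3 (10,8): internal coord 10 + (8)·β' = +6.68629; +6.68629 ∉ [-0.1, 1.1) → out
#4 (-3,-6): internal coord -3 + (-6)·β' = -0.51472; -0.51472 ∉ [-0.1, 1.1) → out
#5 (14,3): internal coord 14 + (3)·β' = +12.75736; +12.75736 ∉ [-0.1, 1.1) → out
#6 (-2,-7): internal coord -2 + (-7)·β' = +0.89949; +0.89949 ∈ [-0.1, 1.1) → IN Λ
#7 (3,7): internal coord 3 + (7)·β' = +0.10051; +0.10051 ∈ [-0.1, 1.1) → IN Λ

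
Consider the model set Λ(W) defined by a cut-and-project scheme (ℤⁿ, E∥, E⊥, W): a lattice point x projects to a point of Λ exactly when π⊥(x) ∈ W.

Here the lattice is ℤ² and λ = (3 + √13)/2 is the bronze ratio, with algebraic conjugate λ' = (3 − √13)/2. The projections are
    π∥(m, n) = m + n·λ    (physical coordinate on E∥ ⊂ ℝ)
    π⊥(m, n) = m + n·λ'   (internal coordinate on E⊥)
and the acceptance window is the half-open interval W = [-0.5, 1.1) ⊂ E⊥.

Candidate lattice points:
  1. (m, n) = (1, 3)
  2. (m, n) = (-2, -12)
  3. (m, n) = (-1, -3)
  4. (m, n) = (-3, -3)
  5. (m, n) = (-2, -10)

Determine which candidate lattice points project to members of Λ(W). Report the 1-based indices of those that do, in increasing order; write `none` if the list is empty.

Compute λ' = (3−√13)/2 = -0.3028, so π⊥(m,n) = m -0.3028·n.
#1 (1,3): internal coord 1 + (3)·λ' = +0.0917; +0.0917 ∈ [-0.5, 1.1) → IN Λ
#2 (-2,-12): internal coord -2 + (-12)·λ' = +1.6333; +1.6333 ∉ [-0.5, 1.1) → out
#3 (-1,-3): internal coord -1 + (-3)·λ' = -0.0917; -0.0917 ∈ [-0.5, 1.1) → IN Λ
#4 (-3,-3): internal coord -3 + (-3)·λ' = -2.0917; -2.0917 ∉ [-0.5, 1.1) → out
#5 (-2,-10): internal coord -2 + (-10)·λ' = +1.0278; +1.0278 ∈ [-0.5, 1.1) → IN Λ

1, 3, 5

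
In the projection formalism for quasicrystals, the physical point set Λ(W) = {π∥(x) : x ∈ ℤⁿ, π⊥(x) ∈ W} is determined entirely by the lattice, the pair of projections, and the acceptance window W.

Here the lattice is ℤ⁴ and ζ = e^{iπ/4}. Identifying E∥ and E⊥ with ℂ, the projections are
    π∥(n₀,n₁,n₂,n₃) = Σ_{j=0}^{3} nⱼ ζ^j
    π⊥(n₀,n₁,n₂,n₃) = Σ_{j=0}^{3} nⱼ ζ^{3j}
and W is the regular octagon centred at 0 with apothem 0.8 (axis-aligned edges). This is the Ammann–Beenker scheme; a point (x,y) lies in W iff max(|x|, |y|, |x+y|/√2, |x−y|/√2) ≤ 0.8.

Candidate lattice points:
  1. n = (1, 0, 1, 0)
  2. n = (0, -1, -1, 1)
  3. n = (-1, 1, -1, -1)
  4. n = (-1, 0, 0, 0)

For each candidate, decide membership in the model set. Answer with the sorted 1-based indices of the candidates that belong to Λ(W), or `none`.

With ζ = e^{iπ/4} the internal vectors are ζ^0,ζ^3,ζ^6,ζ^9.
candidate 1: n = (1, 0, 1, 0) → π⊥ ≈ (+1.0000, -1.0000); max(|x|,|y|,|x±y|/√2) = 1.4142 > 0.8 ⇒ ∉ W
candidate 2: n = (0, -1, -1, 1) → π⊥ ≈ (+1.4142, +1.0000); max(|x|,|y|,|x±y|/√2) = 1.7071 > 0.8 ⇒ ∉ W
candidate 3: n = (-1, 1, -1, -1) → π⊥ ≈ (-2.4142, +1.0000); max(|x|,|y|,|x±y|/√2) = 2.4142 > 0.8 ⇒ ∉ W
candidate 4: n = (-1, 0, 0, 0) → π⊥ ≈ (-1.0000, +0.0000); max(|x|,|y|,|x±y|/√2) = 1.0000 > 0.8 ⇒ ∉ W

none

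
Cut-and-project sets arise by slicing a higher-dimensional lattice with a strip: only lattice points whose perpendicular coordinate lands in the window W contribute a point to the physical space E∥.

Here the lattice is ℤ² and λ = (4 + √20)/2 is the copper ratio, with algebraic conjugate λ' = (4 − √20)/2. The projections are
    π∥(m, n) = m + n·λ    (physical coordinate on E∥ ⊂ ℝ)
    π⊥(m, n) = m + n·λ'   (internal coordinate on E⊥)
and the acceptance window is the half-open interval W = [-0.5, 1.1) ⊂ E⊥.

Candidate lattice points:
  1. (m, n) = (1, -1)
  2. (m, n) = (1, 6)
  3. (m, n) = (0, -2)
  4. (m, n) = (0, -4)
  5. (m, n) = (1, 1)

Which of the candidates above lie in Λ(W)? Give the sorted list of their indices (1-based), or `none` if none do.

λ' = (4−√20)/2 ≈ -0.23607.
candidate 1: (m,n)=(1,-1) → π∥ = 1-1·λ ≈ -3.23607, π⊥ = 1-1·λ' ≈ 1.23607 ∉ [-0.5, 1.1) ⇒ out
candidate 2: (m,n)=(1,6) → π∥ = 1+6·λ ≈ 26.41641, π⊥ = 1+6·λ' ≈ -0.41641 ∈ [-0.5, 1.1) ⇒ IN Λ
candidate 3: (m,n)=(0,-2) → π∥ = 0-2·λ ≈ -8.47214, π⊥ = 0-2·λ' ≈ 0.47214 ∈ [-0.5, 1.1) ⇒ IN Λ
candidate 4: (m,n)=(0,-4) → π∥ = 0-4·λ ≈ -16.94427, π⊥ = 0-4·λ' ≈ 0.94427 ∈ [-0.5, 1.1) ⇒ IN Λ
candidate 5: (m,n)=(1,1) → π∥ = 1+1·λ ≈ 5.23607, π⊥ = 1+1·λ' ≈ 0.76393 ∈ [-0.5, 1.1) ⇒ IN Λ

2, 3, 4, 5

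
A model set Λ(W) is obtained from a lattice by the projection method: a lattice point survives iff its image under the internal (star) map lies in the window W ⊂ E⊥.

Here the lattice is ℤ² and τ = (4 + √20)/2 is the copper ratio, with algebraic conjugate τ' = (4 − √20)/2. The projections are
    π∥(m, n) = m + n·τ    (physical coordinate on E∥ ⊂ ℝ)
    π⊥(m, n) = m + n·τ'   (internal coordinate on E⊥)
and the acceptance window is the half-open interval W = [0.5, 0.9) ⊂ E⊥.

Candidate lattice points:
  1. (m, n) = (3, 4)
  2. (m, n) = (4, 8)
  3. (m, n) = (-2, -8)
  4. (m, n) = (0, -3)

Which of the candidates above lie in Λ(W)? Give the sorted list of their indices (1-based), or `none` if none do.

4

Compute τ' = (4−√20)/2 = -0.236068, so π⊥(m,n) = m -0.236068·n.
#1 (3,4): internal coord 3 + (4)·τ' = +2.055728; +2.055728 ∉ [0.5, 0.9) → out
#2 (4,8): internal coord 4 + (8)·τ' = +2.111456; +2.111456 ∉ [0.5, 0.9) → out
#3 (-2,-8): internal coord -2 + (-8)·τ' = -0.111456; -0.111456 ∉ [0.5, 0.9) → out
#4 (0,-3): internal coord 0 + (-3)·τ' = +0.708204; +0.708204 ∈ [0.5, 0.9) → IN Λ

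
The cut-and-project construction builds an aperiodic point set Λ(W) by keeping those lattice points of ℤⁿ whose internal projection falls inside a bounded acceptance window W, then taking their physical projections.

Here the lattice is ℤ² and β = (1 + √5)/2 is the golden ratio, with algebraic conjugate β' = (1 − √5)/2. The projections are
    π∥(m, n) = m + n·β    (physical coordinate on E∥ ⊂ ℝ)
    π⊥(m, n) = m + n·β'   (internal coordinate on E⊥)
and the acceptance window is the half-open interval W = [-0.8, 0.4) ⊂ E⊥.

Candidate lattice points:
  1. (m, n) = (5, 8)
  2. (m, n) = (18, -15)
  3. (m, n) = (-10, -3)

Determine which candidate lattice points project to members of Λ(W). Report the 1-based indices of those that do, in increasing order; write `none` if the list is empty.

Compute β' = (1−√5)/2 = -0.618034, so π⊥(m,n) = m -0.618034·n.
#1 (5,8): internal coord 5 + (8)·β' = +0.055728; +0.055728 ∈ [-0.8, 0.4) → IN Λ
#2 (18,-15): internal coord 18 + (-15)·β' = +27.270510; +27.270510 ∉ [-0.8, 0.4) → out
#3 (-10,-3): internal coord -10 + (-3)·β' = -8.145898; -8.145898 ∉ [-0.8, 0.4) → out

1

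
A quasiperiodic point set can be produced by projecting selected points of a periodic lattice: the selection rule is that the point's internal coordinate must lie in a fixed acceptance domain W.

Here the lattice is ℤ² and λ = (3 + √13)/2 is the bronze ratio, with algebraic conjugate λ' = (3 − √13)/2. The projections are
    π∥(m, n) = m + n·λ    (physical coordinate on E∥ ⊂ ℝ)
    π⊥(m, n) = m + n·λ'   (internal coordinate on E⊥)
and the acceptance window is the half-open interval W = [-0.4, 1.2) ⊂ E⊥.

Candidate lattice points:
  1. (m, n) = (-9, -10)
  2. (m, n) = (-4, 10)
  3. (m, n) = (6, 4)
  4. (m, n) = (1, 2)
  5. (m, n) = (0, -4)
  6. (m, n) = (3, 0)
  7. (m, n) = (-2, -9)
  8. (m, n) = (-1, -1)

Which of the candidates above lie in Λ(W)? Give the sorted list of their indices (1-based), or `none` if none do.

Numerically λ ≈ 3.30278 and λ' = −1/λ ≈ -0.30278.
[1] lift (-9,-10): star map gives -5.97224; window check -0.4 ≤ -5.97224 < 1.2 is false → out
[2] lift (-4,10): star map gives -7.02776; window check -0.4 ≤ -7.02776 < 1.2 is false → out
[3] lift (6,4): star map gives 4.78890; window check -0.4 ≤ 4.78890 < 1.2 is false → out
[4] lift (1,2): star map gives 0.39445; window check -0.4 ≤ 0.39445 < 1.2 is true → IN Λ
[5] lift (0,-4): star map gives 1.21110; window check -0.4 ≤ 1.21110 < 1.2 is false → out
[6] lift (3,0): star map gives 3.00000; window check -0.4 ≤ 3.00000 < 1.2 is false → out
[7] lift (-2,-9): star map gives 0.72498; window check -0.4 ≤ 0.72498 < 1.2 is true → IN Λ
[8] lift (-1,-1): star map gives -0.69722; window check -0.4 ≤ -0.69722 < 1.2 is false → out

4, 7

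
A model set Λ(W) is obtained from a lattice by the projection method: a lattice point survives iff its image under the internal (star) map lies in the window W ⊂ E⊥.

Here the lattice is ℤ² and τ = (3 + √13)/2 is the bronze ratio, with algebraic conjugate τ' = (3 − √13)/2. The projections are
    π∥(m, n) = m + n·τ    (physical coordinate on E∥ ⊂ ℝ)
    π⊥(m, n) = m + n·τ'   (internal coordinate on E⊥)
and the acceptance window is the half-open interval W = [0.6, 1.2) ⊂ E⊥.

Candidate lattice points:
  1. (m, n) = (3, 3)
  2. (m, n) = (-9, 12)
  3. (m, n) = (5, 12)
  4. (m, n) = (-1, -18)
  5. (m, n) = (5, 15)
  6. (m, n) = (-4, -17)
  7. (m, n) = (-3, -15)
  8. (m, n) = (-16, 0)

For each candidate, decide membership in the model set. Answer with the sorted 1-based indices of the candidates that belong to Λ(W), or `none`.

6

Compute τ' = (3−√13)/2 = -0.30278, so π⊥(m,n) = m -0.30278·n.
candidate 1: (m,n)=(3,3) → π∥ = 3+3·τ ≈ 12.90833, π⊥ = 3+3·τ' ≈ 2.09167 ∉ [0.6, 1.2) ⇒ out
candidate 2: (m,n)=(-9,12) → π∥ = -9+12·τ ≈ 30.63331, π⊥ = -9+12·τ' ≈ -12.63331 ∉ [0.6, 1.2) ⇒ out
candidate 3: (m,n)=(5,12) → π∥ = 5+12·τ ≈ 44.63331, π⊥ = 5+12·τ' ≈ 1.36669 ∉ [0.6, 1.2) ⇒ out
candidate 4: (m,n)=(-1,-18) → π∥ = -1-18·τ ≈ -60.44996, π⊥ = -1-18·τ' ≈ 4.44996 ∉ [0.6, 1.2) ⇒ out
candidate 5: (m,n)=(5,15) → π∥ = 5+15·τ ≈ 54.54163, π⊥ = 5+15·τ' ≈ 0.45837 ∉ [0.6, 1.2) ⇒ out
candidate 6: (m,n)=(-4,-17) → π∥ = -4-17·τ ≈ -60.14719, π⊥ = -4-17·τ' ≈ 1.14719 ∈ [0.6, 1.2) ⇒ IN Λ
candidate 7: (m,n)=(-3,-15) → π∥ = -3-15·τ ≈ -52.54163, π⊥ = -3-15·τ' ≈ 1.54163 ∉ [0.6, 1.2) ⇒ out
candidate 8: (m,n)=(-16,0) → π∥ = -16+0·τ ≈ -16.00000, π⊥ = -16+0·τ' ≈ -16.00000 ∉ [0.6, 1.2) ⇒ out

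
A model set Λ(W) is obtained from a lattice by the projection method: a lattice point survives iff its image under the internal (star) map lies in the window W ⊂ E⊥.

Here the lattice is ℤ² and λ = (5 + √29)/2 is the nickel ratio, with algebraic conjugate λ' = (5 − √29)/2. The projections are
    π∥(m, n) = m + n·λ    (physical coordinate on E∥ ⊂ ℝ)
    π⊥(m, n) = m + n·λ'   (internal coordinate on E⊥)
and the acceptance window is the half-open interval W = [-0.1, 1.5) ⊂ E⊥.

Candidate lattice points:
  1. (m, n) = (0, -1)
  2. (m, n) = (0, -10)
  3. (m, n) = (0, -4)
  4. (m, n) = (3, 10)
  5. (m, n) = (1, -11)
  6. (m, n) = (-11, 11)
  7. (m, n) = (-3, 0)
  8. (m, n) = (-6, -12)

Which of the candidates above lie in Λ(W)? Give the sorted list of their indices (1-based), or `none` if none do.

1, 3, 4

Compute λ' = (5−√29)/2 = -0.192582, so π⊥(m,n) = m -0.192582·n.
#1 (0,-1): internal coord 0 + (-1)·λ' = +0.192582; +0.192582 ∈ [-0.1, 1.5) → IN Λ
#2 (0,-10): internal coord 0 + (-10)·λ' = +1.925824; +1.925824 ∉ [-0.1, 1.5) → out
#3 (0,-4): internal coord 0 + (-4)·λ' = +0.770330; +0.770330 ∈ [-0.1, 1.5) → IN Λ
#4 (3,10): internal coord 3 + (10)·λ' = +1.074176; +1.074176 ∈ [-0.1, 1.5) → IN Λ
#5 (1,-11): internal coord 1 + (-11)·λ' = +3.118406; +3.118406 ∉ [-0.1, 1.5) → out
#6 (-11,11): internal coord -11 + (11)·λ' = -13.118406; -13.118406 ∉ [-0.1, 1.5) → out
#7 (-3,0): internal coord -3 + (0)·λ' = -3.000000; -3.000000 ∉ [-0.1, 1.5) → out
#8 (-6,-12): internal coord -6 + (-12)·λ' = -3.689011; -3.689011 ∉ [-0.1, 1.5) → out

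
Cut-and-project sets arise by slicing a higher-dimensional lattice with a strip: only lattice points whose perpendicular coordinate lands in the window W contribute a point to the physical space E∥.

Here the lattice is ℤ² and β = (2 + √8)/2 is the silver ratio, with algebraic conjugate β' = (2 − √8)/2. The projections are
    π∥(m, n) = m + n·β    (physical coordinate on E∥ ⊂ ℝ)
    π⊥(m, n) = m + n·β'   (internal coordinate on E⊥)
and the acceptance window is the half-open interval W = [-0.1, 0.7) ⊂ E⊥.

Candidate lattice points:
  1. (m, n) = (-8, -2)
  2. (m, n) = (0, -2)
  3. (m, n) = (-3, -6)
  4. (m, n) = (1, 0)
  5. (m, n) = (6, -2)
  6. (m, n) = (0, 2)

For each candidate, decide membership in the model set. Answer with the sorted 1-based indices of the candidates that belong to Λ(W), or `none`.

none

β' = (2−√8)/2 ≈ -0.41421.
[1] lift (-8,-2): star map gives -7.17157; window check -0.1 ≤ -7.17157 < 0.7 is false → out
[2] lift (0,-2): star map gives 0.82843; window check -0.1 ≤ 0.82843 < 0.7 is false → out
[3] lift (-3,-6): star map gives -0.51472; window check -0.1 ≤ -0.51472 < 0.7 is false → out
[4] lift (1,0): star map gives 1.00000; window check -0.1 ≤ 1.00000 < 0.7 is false → out
[5] lift (6,-2): star map gives 6.82843; window check -0.1 ≤ 6.82843 < 0.7 is false → out
[6] lift (0,2): star map gives -0.82843; window check -0.1 ≤ -0.82843 < 0.7 is false → out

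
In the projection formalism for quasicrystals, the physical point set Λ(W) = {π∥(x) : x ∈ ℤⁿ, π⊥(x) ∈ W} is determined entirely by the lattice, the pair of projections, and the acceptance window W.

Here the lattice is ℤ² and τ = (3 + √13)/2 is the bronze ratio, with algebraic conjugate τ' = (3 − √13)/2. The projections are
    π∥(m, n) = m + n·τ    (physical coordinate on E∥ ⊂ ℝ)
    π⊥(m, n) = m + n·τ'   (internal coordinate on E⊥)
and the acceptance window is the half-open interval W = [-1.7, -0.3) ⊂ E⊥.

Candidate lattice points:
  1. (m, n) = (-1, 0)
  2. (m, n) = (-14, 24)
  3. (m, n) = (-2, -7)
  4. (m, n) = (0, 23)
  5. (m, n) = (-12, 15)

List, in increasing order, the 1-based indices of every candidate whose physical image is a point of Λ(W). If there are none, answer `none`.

Compute τ' = (3−√13)/2 = -0.30278, so π⊥(m,n) = m -0.30278·n.
candidate 1: (m,n)=(-1,0) → π∥ = -1+0·τ ≈ -1.00000, π⊥ = -1+0·τ' ≈ -1.00000 ∈ [-1.7, -0.3) ⇒ IN Λ
candidate 2: (m,n)=(-14,24) → π∥ = -14+24·τ ≈ 65.26662, π⊥ = -14+24·τ' ≈ -21.26662 ∉ [-1.7, -0.3) ⇒ out
candidate 3: (m,n)=(-2,-7) → π∥ = -2-7·τ ≈ -25.11943, π⊥ = -2-7·τ' ≈ 0.11943 ∉ [-1.7, -0.3) ⇒ out
candidate 4: (m,n)=(0,23) → π∥ = 0+23·τ ≈ 75.96384, π⊥ = 0+23·τ' ≈ -6.96384 ∉ [-1.7, -0.3) ⇒ out
candidate 5: (m,n)=(-12,15) → π∥ = -12+15·τ ≈ 37.54163, π⊥ = -12+15·τ' ≈ -16.54163 ∉ [-1.7, -0.3) ⇒ out

1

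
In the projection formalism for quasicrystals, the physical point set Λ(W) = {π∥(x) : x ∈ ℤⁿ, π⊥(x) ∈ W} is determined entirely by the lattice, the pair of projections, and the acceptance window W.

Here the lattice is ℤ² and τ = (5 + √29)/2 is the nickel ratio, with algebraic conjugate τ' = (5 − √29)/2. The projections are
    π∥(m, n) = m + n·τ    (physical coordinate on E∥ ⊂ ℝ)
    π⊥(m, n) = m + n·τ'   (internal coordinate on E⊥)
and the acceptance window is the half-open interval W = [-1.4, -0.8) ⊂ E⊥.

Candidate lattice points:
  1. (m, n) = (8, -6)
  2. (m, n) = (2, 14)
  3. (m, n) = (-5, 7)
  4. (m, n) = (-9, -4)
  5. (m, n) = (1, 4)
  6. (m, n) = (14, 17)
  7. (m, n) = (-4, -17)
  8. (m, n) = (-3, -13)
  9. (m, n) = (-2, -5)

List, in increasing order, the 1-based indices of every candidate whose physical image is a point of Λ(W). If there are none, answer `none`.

9

Numerically τ ≈ 5.1926 and τ' = −1/τ ≈ -0.1926.
candidate 1: (m,n)=(8,-6) → π∥ = 8-6·τ ≈ -23.1555, π⊥ = 8-6·τ' ≈ 9.1555 ∉ [-1.4, -0.8) ⇒ out
candidate 2: (m,n)=(2,14) → π∥ = 2+14·τ ≈ 74.6962, π⊥ = 2+14·τ' ≈ -0.6962 ∉ [-1.4, -0.8) ⇒ out
candidate 3: (m,n)=(-5,7) → π∥ = -5+7·τ ≈ 31.3481, π⊥ = -5+7·τ' ≈ -6.3481 ∉ [-1.4, -0.8) ⇒ out
candidate 4: (m,n)=(-9,-4) → π∥ = -9-4·τ ≈ -29.7703, π⊥ = -9-4·τ' ≈ -8.2297 ∉ [-1.4, -0.8) ⇒ out
candidate 5: (m,n)=(1,4) → π∥ = 1+4·τ ≈ 21.7703, π⊥ = 1+4·τ' ≈ 0.2297 ∉ [-1.4, -0.8) ⇒ out
candidate 6: (m,n)=(14,17) → π∥ = 14+17·τ ≈ 102.2739, π⊥ = 14+17·τ' ≈ 10.7261 ∉ [-1.4, -0.8) ⇒ out
candidate 7: (m,n)=(-4,-17) → π∥ = -4-17·τ ≈ -92.2739, π⊥ = -4-17·τ' ≈ -0.7261 ∉ [-1.4, -0.8) ⇒ out
candidate 8: (m,n)=(-3,-13) → π∥ = -3-13·τ ≈ -70.5036, π⊥ = -3-13·τ' ≈ -0.4964 ∉ [-1.4, -0.8) ⇒ out
candidate 9: (m,n)=(-2,-5) → π∥ = -2-5·τ ≈ -27.9629, π⊥ = -2-5·τ' ≈ -1.0371 ∈ [-1.4, -0.8) ⇒ IN Λ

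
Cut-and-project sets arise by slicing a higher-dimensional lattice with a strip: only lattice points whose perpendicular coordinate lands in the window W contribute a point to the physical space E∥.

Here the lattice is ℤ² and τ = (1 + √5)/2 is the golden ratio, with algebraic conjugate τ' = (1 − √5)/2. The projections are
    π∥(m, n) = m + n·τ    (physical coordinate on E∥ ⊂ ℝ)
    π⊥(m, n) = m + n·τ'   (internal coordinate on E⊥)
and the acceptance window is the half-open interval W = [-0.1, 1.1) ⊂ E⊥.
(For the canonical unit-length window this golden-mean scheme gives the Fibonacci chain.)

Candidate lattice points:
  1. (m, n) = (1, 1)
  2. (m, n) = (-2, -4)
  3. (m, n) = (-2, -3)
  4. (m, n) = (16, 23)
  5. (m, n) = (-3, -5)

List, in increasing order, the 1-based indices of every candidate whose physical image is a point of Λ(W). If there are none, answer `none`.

1, 2, 5

Compute τ' = (1−√5)/2 = -0.618034, so π⊥(m,n) = m -0.618034·n.
[1] lift (1,1): star map gives 0.381966; window check -0.1 ≤ 0.381966 < 1.1 is true → IN Λ
[2] lift (-2,-4): star map gives 0.472136; window check -0.1 ≤ 0.472136 < 1.1 is true → IN Λ
[3] lift (-2,-3): star map gives -0.145898; window check -0.1 ≤ -0.145898 < 1.1 is false → out
[4] lift (16,23): star map gives 1.785218; window check -0.1 ≤ 1.785218 < 1.1 is false → out
[5] lift (-3,-5): star map gives 0.090170; window check -0.1 ≤ 0.090170 < 1.1 is true → IN Λ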